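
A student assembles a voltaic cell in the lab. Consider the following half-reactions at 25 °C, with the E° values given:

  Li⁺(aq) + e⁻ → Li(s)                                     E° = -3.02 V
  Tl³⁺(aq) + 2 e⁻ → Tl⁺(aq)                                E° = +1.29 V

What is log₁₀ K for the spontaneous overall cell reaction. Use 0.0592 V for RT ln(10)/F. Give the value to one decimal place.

145.6

Cathode: Tl³⁺/Tl⁺; anode: Li⁺/Li. E°cell = +4.31 V, n = 2.
log K = nE°cell / 0.0592 = (2)(+4.31) / 0.0592 = 145.6.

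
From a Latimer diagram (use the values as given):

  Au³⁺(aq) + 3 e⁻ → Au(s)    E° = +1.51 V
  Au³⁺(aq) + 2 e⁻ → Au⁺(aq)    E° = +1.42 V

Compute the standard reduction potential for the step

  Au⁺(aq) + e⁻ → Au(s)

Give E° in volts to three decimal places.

Sequential free energies add, so n₃E°₃ = n₁E°₁ + n₂E°₂.
With n₃ = 3, and the known step contributing 2×(+1.42) V, the unknown satisfies 1·E° = 3×(+1.51) − 2×(+1.42) = +1.690.
E° = +1.690 / 1 = +1.690 V.

+1.690 V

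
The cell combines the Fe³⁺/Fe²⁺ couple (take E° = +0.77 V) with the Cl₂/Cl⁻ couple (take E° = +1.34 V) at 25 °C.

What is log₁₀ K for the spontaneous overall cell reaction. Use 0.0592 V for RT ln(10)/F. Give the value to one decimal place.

Cathode: Cl₂/Cl⁻; anode: Fe³⁺/Fe²⁺. E°cell = +0.57 V, n = 2.
log K = nE°cell / 0.0592 = (2)(+0.57) / 0.0592 = 19.3.

19.3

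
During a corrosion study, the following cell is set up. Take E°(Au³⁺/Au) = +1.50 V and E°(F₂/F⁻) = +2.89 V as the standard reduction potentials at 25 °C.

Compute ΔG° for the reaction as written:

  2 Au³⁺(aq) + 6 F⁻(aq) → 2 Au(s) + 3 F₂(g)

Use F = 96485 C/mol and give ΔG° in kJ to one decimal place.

+804.7 kJ

As written, Au³⁺/Au is reduced (cathode) and F₂/F⁻ is oxidised (anode), so E°cell = (+1.50) − (+2.89) = -1.39 V.
Balancing electrons gives n = 6.
ΔG° = −nFE° = −(6)(96485)(-1.39) = 804,685 J = +804.7 kJ.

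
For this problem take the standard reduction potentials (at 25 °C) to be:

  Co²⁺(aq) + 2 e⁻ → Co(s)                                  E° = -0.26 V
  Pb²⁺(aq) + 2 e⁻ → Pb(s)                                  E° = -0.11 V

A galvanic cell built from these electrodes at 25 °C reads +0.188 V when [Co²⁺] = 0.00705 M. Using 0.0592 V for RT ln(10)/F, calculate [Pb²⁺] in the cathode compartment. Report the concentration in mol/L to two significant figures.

Pb²⁺/Pb is the cathode, Co²⁺/Co the anode: E°cell = +0.15 V, n = 2.
Overall reaction: Pb²⁺(aq) + Co(s) → Pb(s) + Co²⁺(aq); Q = [Co²⁺]^1/[Pb²⁺]^1.
From E = E° − (0.0592/n) log Q: log Q = (E° − E)·n/0.0592 = (+0.15 − (+0.188))·2/0.0592 = -1.2838.
So 1·log[Pb²⁺] = 1·log(0.00705) − log Q = -2.1518 − (-1.2838) = -0.8680; [Pb²⁺] = 10^(-0.8680) ≈ 0.14 M.

0.14 M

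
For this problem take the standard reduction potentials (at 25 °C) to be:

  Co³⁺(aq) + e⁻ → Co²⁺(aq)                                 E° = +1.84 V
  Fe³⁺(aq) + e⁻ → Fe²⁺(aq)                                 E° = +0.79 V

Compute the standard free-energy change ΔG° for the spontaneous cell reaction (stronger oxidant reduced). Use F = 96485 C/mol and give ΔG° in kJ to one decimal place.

Co³⁺/Co²⁺ (E° = +1.84 V) is the cathode; Fe³⁺/Fe²⁺ (E° = +0.79 V) is the anode, so E°cell = +1.05 V.
Balancing electrons gives n = 1 (lcm of 1 and 1).
ΔG° = −nFE° = −(1)(96485)(+1.05) = -101,309 J = -101.3 kJ.

-101.3 kJ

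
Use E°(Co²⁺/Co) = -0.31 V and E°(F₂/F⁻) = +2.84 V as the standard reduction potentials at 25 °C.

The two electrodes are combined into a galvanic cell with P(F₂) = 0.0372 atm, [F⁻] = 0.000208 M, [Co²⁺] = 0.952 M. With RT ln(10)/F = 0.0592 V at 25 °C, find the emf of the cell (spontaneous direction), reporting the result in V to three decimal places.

F₂/F⁻ is the cathode (higher E°), Co²⁺/Co the anode: E°cell = +2.84 − (-0.31) = +3.15 V, n = 2.
Overall: F₂(g) + Co(s) → 2 F⁻(aq) + Co²⁺(aq)
Q = [F⁻]^2·[Co²⁺] / (P(F₂)); log Q = -5.956.
E = E° − (0.0592/n) log Q = +3.15 − (0.0592/2)(-5.956) = +3.326 V.

+3.326 V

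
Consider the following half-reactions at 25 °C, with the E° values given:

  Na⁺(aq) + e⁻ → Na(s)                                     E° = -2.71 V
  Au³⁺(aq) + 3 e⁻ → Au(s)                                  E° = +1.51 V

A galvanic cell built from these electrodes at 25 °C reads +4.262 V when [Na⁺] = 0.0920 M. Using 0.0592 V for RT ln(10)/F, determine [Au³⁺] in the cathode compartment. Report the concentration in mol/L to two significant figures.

0.10 M

Au³⁺/Au is the cathode, Na⁺/Na the anode: E°cell = +4.22 V, n = 3.
Overall reaction: Au³⁺(aq) + 3 Na(s) → Au(s) + 3 Na⁺(aq); Q = [Na⁺]^3/[Au³⁺]^1.
From E = E° − (0.0592/n) log Q: log Q = (E° − E)·n/0.0592 = (+4.22 − (+4.262))·3/0.0592 = -2.1284.
So 1·log[Au³⁺] = 3·log(0.092) − log Q = -3.1086 − (-2.1284) = -0.9802; [Au³⁺] = 10^(-0.9802) ≈ 0.10 M.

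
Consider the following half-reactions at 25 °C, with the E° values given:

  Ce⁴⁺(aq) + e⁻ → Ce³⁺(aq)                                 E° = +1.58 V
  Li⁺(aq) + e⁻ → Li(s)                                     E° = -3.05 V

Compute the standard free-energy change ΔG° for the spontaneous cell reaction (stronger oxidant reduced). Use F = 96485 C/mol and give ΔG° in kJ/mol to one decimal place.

Ce⁴⁺/Ce³⁺ (E° = +1.58 V) is the cathode; Li⁺/Li (E° = -3.05 V) is the anode, so E°cell = +4.63 V.
Balancing electrons gives n = 1 (lcm of 1 and 1).
ΔG° = −nFE° = −(1)(96485)(+4.63) = -446,726 J = -446.7 kJ/mol.

-446.7 kJ/mol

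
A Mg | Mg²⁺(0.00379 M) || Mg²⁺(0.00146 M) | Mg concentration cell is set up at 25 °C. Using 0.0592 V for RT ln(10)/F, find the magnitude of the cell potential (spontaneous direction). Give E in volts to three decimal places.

+0.012 V

For a concentration cell E°cell = 0. The 0.00379 M side is the cathode (reduction is favoured where [Mg²⁺] is higher).
With n = 2, E = −(0.0592/2) log([Mg²⁺]ₐₙ/[Mg²⁺]꜀ₐₜ) = −(0.0592/2) log(0.00146/0.00379) = −(0.0592/2)(-0.414) = +0.012 V.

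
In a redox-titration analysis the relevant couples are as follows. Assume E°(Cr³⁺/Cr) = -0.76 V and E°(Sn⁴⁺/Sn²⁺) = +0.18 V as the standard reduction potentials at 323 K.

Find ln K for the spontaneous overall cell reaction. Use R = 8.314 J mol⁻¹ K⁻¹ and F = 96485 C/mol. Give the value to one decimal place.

202.6

Cathode: Sn⁴⁺/Sn²⁺; anode: Cr³⁺/Cr. E°cell = (+0.18) − (-0.76) = +0.94 V, with n = 6.
ΔG° = −nFE° = −RT ln K, so ln K = nFE°/(RT) = (6)(96485)(+0.94) / ((8.314)(323)) = 202.641.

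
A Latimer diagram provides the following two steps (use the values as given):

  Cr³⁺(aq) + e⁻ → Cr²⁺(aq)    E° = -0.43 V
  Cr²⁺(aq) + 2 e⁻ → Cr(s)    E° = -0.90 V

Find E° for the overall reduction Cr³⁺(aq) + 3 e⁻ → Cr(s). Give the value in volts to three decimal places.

Adding the free-energy changes (−nFE°) of the two steps gives −n₃FE°₃ = −n₁FE°₁ − n₂FE°₂.
E°₃ = (1×-0.43 + 2×-0.90) / 3 = (-2.230) / 3 = -0.743 V.
E° values themselves are not directly additive — weighting by electron count is essential.

-0.743 V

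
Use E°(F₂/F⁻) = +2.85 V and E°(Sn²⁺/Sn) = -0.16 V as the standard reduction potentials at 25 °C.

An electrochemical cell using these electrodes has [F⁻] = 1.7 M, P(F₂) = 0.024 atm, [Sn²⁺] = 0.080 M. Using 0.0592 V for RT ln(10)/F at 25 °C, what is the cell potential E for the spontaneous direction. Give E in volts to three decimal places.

F₂/F⁻ is the cathode (higher E°), Sn²⁺/Sn the anode: E°cell = +2.85 − (-0.16) = +3.01 V, n = 2.
Overall: F₂(g) + Sn(s) → 2 F⁻(aq) + Sn²⁺(aq)
Q = [F⁻]^2·[Sn²⁺] / (P(F₂)); log Q = 0.984.
E = E° − (0.0592/n) log Q = +3.01 − (0.0592/2)(0.984) = +2.981 V.

+2.981 V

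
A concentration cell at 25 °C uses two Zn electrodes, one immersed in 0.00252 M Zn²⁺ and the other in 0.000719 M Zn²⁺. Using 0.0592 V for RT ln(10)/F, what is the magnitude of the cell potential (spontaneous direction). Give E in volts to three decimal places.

For a concentration cell E°cell = 0. The 0.00252 M side is the cathode (reduction is favoured where [Zn²⁺] is higher).
With n = 2, E = −(0.0592/2) log([Zn²⁺]ₐₙ/[Zn²⁺]꜀ₐₜ) = −(0.0592/2) log(0.000719/0.00252) = −(0.0592/2)(-0.545) = +0.016 V.

+0.016 V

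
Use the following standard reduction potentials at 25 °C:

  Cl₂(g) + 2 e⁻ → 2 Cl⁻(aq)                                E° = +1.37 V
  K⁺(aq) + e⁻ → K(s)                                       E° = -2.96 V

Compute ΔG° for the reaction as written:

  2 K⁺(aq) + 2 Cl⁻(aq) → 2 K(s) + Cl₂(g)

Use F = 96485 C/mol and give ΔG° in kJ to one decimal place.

As written, K⁺/K is reduced (cathode) and Cl₂/Cl⁻ is oxidised (anode), so E°cell = (-2.96) − (+1.37) = -4.33 V.
Balancing electrons gives n = 2.
ΔG° = −nFE° = −(2)(96485)(-4.33) = 835,560 J = +835.6 kJ.

+835.6 kJ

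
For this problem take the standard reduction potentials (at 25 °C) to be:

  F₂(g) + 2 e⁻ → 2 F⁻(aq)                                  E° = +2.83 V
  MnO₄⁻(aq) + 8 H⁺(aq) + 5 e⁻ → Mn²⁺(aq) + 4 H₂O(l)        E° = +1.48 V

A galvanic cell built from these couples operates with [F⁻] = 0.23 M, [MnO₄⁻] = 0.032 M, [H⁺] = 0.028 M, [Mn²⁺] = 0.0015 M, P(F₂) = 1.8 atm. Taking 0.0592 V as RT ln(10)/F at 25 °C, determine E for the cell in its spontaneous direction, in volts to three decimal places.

F₂/F⁻ is the cathode (higher E°), MnO₄⁻/Mn²⁺ the anode: E°cell = +2.83 − (+1.48) = +1.35 V, n = 10.
Overall: 5 F₂(g) + 2 Mn²⁺(aq) + 8 H₂O(l) → 10 F⁻(aq) + 2 MnO₄⁻(aq) + 16 H⁺(aq)
Q = [F⁻]^10·[MnO₄⁻]^2·[H⁺]^16 / (P(F₂)^5·[Mn²⁺]^2); log Q = -29.846.
E = E° − (0.0592/n) log Q = +1.35 − (0.0592/10)(-29.846) = +1.527 V.

+1.527 V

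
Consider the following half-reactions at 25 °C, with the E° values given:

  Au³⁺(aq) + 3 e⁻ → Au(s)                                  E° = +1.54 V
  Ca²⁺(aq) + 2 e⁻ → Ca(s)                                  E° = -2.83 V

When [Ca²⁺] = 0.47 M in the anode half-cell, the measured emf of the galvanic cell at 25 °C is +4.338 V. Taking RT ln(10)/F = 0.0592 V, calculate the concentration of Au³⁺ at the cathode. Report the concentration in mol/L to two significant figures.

Au³⁺/Au is the cathode, Ca²⁺/Ca the anode: E°cell = +4.37 V, n = 6.
Overall reaction: 2 Au³⁺(aq) + 3 Ca(s) → 2 Au(s) + 3 Ca²⁺(aq); Q = [Ca²⁺]^3/[Au³⁺]^2.
From E = E° − (0.0592/n) log Q: log Q = (E° − E)·n/0.0592 = (+4.37 − (+4.338))·6/0.0592 = 3.2432.
So 2·log[Au³⁺] = 3·log(0.47) − log Q = -0.9837 − (3.2432) = -4.2269; log[Au³⁺] = -4.2269 / 2 = -2.1134; [Au³⁺] = 10^(-2.1134) ≈ 0.0077 M.

0.0077 M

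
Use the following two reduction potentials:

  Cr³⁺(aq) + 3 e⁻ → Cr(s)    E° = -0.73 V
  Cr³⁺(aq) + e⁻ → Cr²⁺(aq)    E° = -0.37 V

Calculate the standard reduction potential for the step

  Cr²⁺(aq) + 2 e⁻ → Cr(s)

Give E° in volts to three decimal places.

Sequential free energies add, so n₃E°₃ = n₁E°₁ + n₂E°₂.
With n₃ = 3, and the known step contributing 1×(-0.37) V, the unknown satisfies 2·E° = 3×(-0.73) − 1×(-0.37) = -1.820.
E° = -1.820 / 2 = -0.910 V.

-0.910 V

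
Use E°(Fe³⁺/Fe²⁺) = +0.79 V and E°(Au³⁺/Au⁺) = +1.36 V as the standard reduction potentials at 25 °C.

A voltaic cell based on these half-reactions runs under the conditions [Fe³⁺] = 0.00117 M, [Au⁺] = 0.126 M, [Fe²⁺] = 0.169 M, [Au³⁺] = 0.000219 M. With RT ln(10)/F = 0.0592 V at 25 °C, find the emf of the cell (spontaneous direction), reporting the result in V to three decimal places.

+0.616 V

Au³⁺/Au⁺ is the cathode (higher E°), Fe³⁺/Fe²⁺ the anode: E°cell = +1.36 − (+0.79) = +0.57 V, n = 2.
Overall: Au³⁺(aq) + 2 Fe²⁺(aq) → Au⁺(aq) + 2 Fe³⁺(aq)
Q = [Au⁺]·[Fe³⁺]^2 / ([Au³⁺]·[Fe²⁺]^2); log Q = -1.559.
E = E° − (0.0592/n) log Q = +0.57 − (0.0592/2)(-1.559) = +0.616 V.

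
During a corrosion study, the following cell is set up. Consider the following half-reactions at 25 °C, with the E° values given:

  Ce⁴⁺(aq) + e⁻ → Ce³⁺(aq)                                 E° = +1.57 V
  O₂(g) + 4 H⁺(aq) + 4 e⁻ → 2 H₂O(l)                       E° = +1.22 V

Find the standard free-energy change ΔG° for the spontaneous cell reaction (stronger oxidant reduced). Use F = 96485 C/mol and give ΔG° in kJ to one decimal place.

-135.1 kJ

Ce⁴⁺/Ce³⁺ (E° = +1.57 V) is the cathode; O₂/H₂O (E° = +1.22 V) is the anode, so E°cell = +0.35 V.
Balancing electrons gives n = 4 (lcm of 1 and 4).
ΔG° = −nFE° = −(4)(96485)(+0.35) = -135,079 J = -135.1 kJ.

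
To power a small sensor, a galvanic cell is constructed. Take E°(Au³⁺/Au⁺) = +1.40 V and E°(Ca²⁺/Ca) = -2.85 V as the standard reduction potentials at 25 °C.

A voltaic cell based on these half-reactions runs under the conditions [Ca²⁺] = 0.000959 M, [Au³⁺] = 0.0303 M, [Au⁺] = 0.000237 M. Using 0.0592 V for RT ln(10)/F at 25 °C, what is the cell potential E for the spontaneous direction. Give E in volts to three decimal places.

+4.402 V

Au³⁺/Au⁺ is the cathode (higher E°), Ca²⁺/Ca the anode: E°cell = +1.40 − (-2.85) = +4.25 V, n = 2.
Overall: Au³⁺(aq) + Ca(s) → Au⁺(aq) + Ca²⁺(aq)
Q = [Au⁺]·[Ca²⁺] / ([Au³⁺]); log Q = -5.125.
E = E° − (0.0592/n) log Q = +4.25 − (0.0592/2)(-5.125) = +4.402 V.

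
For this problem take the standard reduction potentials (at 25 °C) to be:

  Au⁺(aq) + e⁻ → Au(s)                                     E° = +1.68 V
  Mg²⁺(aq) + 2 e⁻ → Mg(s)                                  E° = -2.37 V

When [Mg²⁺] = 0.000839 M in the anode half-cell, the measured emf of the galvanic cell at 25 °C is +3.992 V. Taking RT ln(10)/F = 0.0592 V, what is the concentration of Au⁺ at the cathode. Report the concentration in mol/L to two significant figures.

Au⁺/Au is the cathode, Mg²⁺/Mg the anode: E°cell = +4.05 V, n = 2.
Overall reaction: 2 Au⁺(aq) + Mg(s) → 2 Au(s) + Mg²⁺(aq); Q = [Mg²⁺]^1/[Au⁺]^2.
From E = E° − (0.0592/n) log Q: log Q = (E° − E)·n/0.0592 = (+4.05 − (+3.992))·2/0.0592 = 1.9595.
So 2·log[Au⁺] = 1·log(0.000839) − log Q = -3.0762 − (1.9595) = -5.0357; log[Au⁺] = -5.0357 / 2 = -2.5179; [Au⁺] = 10^(-2.5179) ≈ 0.0030 M.

0.0030 M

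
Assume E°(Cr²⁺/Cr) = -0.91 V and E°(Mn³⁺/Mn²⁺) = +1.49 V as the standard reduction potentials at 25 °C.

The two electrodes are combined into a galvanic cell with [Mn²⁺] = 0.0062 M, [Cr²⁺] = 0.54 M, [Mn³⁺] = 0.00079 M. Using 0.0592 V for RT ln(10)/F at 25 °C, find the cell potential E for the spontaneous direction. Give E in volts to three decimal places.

+2.355 V

Mn³⁺/Mn²⁺ is the cathode (higher E°), Cr²⁺/Cr the anode: E°cell = +1.49 − (-0.91) = +2.40 V, n = 2.
Overall: 2 Mn³⁺(aq) + Cr(s) → 2 Mn²⁺(aq) + Cr²⁺(aq)
Q = [Mn²⁺]^2·[Cr²⁺] / ([Mn³⁺]^2); log Q = 1.522.
E = E° − (0.0592/n) log Q = +2.40 − (0.0592/2)(1.522) = +2.355 V.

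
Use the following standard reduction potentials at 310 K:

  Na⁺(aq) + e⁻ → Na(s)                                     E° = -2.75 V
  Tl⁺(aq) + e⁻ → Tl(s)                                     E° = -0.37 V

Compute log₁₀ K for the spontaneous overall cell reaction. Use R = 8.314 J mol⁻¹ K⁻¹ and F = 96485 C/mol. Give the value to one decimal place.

38.7

Cathode: Tl⁺/Tl; anode: Na⁺/Na. E°cell = (-0.37) − (-2.75) = +2.38 V, with n = 1.
ΔG° = −nFE° = −RT ln K, so ln K = nFE°/(RT) = (1)(96485)(+2.38) / ((8.314)(310)) = 89.097.
log₁₀ K = 89.097 / ln 10 = 38.7.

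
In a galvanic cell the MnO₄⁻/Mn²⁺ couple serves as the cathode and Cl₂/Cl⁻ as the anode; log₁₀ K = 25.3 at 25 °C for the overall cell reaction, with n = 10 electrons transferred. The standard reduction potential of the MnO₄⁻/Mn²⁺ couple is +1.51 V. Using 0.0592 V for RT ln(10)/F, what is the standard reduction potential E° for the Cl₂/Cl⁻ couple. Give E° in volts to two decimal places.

E°cell = (0.0592/n)·log K = (0.0592/10)(25.3) = +0.150 V.
Since MnO₄⁻/Mn²⁺ is the cathode and Cl₂/Cl⁻ the anode, E°cell = E°(MnO₄⁻/Mn²⁺) − E°(Cl₂/Cl⁻).
So E°(Cl₂/Cl⁻) = E°(MnO₄⁻/Mn²⁺) − E°cell = (+1.51) − (+0.150) = +1.36 V.

+1.36 V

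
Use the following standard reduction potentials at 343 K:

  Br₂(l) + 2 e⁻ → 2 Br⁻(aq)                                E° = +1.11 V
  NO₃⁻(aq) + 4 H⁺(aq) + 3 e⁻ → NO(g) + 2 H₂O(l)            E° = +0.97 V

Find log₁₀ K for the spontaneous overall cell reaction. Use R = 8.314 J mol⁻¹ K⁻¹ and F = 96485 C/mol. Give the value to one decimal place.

Cathode: Br₂/Br⁻; anode: NO₃⁻/NO. E°cell = (+1.11) − (+0.97) = +0.14 V, with n = 6.
ΔG° = −nFE° = −RT ln K, so ln K = nFE°/(RT) = (6)(96485)(+0.14) / ((8.314)(343)) = 28.421.
log₁₀ K = 28.421 / ln 10 = 12.3.

12.3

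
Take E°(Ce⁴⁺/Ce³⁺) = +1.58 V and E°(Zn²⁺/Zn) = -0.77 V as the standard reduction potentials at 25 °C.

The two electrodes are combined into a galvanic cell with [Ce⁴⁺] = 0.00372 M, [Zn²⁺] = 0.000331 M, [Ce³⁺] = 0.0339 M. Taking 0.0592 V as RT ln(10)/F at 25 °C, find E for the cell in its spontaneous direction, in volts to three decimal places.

Ce⁴⁺/Ce³⁺ is the cathode (higher E°), Zn²⁺/Zn the anode: E°cell = +1.58 − (-0.77) = +2.35 V, n = 2.
Overall: 2 Ce⁴⁺(aq) + Zn(s) → 2 Ce³⁺(aq) + Zn²⁺(aq)
Q = [Ce³⁺]^2·[Zn²⁺] / ([Ce⁴⁺]^2); log Q = -1.561.
E = E° − (0.0592/n) log Q = +2.35 − (0.0592/2)(-1.561) = +2.396 V.

+2.396 V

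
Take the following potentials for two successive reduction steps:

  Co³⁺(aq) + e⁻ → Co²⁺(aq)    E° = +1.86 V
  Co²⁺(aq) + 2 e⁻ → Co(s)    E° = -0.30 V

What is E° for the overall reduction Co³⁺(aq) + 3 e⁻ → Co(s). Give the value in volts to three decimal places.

Adding the free-energy changes (−nFE°) of the two steps gives −n₃FE°₃ = −n₁FE°₁ − n₂FE°₂.
E°₃ = (1×+1.86 + 2×-0.30) / 3 = (+1.260) / 3 = +0.420 V.

+0.420 V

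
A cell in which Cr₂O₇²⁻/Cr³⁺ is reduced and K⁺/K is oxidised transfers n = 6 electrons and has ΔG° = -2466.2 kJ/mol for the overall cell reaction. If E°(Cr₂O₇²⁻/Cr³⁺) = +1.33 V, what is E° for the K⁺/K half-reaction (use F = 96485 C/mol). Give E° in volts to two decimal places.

-2.93 V

E°cell = −ΔG°/(nF) = −(-2466.2×10³)/((6)(96485)) = +4.260 V.
Since Cr₂O₇²⁻/Cr³⁺ is the cathode and K⁺/K the anode, E°cell = E°(Cr₂O₇²⁻/Cr³⁺) − E°(K⁺/K).
So E°(K⁺/K) = E°(Cr₂O₇²⁻/Cr³⁺) − E°cell = (+1.33) − (+4.260) = -2.93 V.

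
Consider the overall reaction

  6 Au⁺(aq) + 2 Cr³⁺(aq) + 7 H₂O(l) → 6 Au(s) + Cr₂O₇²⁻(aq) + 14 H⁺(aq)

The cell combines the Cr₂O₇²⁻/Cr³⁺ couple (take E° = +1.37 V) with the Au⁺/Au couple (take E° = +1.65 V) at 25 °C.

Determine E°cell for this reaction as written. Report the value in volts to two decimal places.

+0.28 V

The Au⁺/Au couple has the higher reduction potential, so it is the cathode; Cr₂O₇²⁻/Cr³⁺ is oxidised at the anode.
E°cell = E°(cathode) − E°(anode) = (+1.65) − (+1.37) = +0.28 V.
Since E°cell > 0, the reaction is spontaneous under standard conditions.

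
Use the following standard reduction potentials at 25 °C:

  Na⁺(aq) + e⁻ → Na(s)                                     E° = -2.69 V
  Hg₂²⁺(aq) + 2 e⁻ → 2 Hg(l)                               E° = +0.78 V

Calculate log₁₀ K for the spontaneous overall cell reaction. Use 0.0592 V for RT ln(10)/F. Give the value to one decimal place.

117.2

Cathode: Hg₂²⁺/Hg; anode: Na⁺/Na. E°cell = +3.47 V, n = 2.
log K = nE°cell / 0.0592 = (2)(+3.47) / 0.0592 = 117.2.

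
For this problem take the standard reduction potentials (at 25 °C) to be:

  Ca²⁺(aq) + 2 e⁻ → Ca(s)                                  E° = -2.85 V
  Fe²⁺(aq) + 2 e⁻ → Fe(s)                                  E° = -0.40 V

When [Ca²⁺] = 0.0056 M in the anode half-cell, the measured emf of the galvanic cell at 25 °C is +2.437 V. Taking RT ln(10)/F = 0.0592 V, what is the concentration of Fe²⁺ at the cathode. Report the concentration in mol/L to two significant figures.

0.0020 M

Fe²⁺/Fe is the cathode, Ca²⁺/Ca the anode: E°cell = +2.45 V, n = 2.
Overall reaction: Fe²⁺(aq) + Ca(s) → Fe(s) + Ca²⁺(aq); Q = [Ca²⁺]^1/[Fe²⁺]^1.
From E = E° − (0.0592/n) log Q: log Q = (E° − E)·n/0.0592 = (+2.45 − (+2.437))·2/0.0592 = 0.4392.
So 1·log[Fe²⁺] = 1·log(0.0056) − log Q = -2.2518 − (0.4392) = -2.6910; [Fe²⁺] = 10^(-2.6910) ≈ 0.0020 M.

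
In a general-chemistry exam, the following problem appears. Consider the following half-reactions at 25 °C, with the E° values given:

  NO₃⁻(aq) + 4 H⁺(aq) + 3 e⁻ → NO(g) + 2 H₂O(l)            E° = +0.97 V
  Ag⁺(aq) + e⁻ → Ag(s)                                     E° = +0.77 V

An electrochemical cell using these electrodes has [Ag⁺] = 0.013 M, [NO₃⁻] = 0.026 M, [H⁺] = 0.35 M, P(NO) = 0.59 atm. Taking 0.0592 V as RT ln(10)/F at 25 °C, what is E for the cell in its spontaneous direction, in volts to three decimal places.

+0.249 V

NO₃⁻/NO is the cathode (higher E°), Ag⁺/Ag the anode: E°cell = +0.97 − (+0.77) = +0.20 V, n = 3.
Overall: NO₃⁻(aq) + 4 H⁺(aq) + 3 Ag(s) → NO(g) + 2 H₂O(l) + 3 Ag⁺(aq)
Q = P(NO)·[Ag⁺]^3 / ([NO₃⁻]·[H⁺]^4); log Q = -2.479.
E = E° − (0.0592/n) log Q = +0.20 − (0.0592/3)(-2.479) = +0.249 V.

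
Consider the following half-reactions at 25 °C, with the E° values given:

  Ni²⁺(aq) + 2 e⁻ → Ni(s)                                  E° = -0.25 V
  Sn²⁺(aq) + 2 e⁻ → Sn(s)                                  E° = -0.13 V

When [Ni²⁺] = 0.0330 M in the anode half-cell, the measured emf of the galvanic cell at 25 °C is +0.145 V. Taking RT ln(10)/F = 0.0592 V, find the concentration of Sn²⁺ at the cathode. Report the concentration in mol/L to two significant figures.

Sn²⁺/Sn is the cathode, Ni²⁺/Ni the anode: E°cell = +0.12 V, n = 2.
Overall reaction: Sn²⁺(aq) + Ni(s) → Sn(s) + Ni²⁺(aq); Q = [Ni²⁺]^1/[Sn²⁺]^1.
From E = E° − (0.0592/n) log Q: log Q = (E° − E)·n/0.0592 = (+0.12 − (+0.145))·2/0.0592 = -0.8446.
So 1·log[Sn²⁺] = 1·log(0.033) − log Q = -1.4815 − (-0.8446) = -0.6369; [Sn²⁺] = 10^(-0.6369) ≈ 0.23 M.

0.23 M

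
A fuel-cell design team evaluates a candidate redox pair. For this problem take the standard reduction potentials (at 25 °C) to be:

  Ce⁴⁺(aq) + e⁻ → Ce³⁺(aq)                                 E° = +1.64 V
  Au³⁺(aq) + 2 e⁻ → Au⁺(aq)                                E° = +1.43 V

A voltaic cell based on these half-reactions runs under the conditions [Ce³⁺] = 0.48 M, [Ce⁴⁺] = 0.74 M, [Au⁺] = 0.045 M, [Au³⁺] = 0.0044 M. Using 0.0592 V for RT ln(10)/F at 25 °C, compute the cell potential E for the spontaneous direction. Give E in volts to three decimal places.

Ce⁴⁺/Ce³⁺ is the cathode (higher E°), Au³⁺/Au⁺ the anode: E°cell = +1.64 − (+1.43) = +0.21 V, n = 2.
Overall: 2 Ce⁴⁺(aq) + Au⁺(aq) → 2 Ce³⁺(aq) + Au³⁺(aq)
Q = [Ce³⁺]^2·[Au³⁺] / ([Ce⁴⁺]^2·[Au⁺]); log Q = -1.386.
E = E° − (0.0592/n) log Q = +0.21 − (0.0592/2)(-1.386) = +0.251 V.

+0.251 V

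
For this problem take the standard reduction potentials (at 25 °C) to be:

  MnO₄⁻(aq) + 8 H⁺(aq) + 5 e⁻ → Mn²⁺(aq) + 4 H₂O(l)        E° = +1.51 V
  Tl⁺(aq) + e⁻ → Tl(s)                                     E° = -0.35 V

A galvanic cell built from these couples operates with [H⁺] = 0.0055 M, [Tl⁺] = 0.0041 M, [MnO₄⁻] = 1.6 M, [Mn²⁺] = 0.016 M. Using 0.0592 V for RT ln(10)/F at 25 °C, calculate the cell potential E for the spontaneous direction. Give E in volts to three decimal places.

MnO₄⁻/Mn²⁺ is the cathode (higher E°), Tl⁺/Tl the anode: E°cell = +1.51 − (-0.35) = +1.86 V, n = 5.
Overall: MnO₄⁻(aq) + 8 H⁺(aq) + 5 Tl(s) → Mn²⁺(aq) + 4 H₂O(l) + 5 Tl⁺(aq)
Q = [Mn²⁺]·[Tl⁺]^5 / ([MnO₄⁻]·[H⁺]^8); log Q = 4.141.
E = E° − (0.0592/n) log Q = +1.86 − (0.0592/5)(4.141) = +1.811 V.

+1.811 V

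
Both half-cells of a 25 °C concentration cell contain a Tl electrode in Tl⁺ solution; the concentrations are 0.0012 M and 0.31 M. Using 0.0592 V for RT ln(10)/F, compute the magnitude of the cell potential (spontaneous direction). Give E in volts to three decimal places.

+0.143 V

For a concentration cell E°cell = 0. The 0.31 M side is the cathode (reduction is favoured where [Tl⁺] is higher).
With n = 1, E = −(0.0592/1) log([Tl⁺]ₐₙ/[Tl⁺]꜀ₐₜ) = −(0.0592/1) log(0.0012/0.31) = −(0.0592/1)(-2.412) = +0.143 V.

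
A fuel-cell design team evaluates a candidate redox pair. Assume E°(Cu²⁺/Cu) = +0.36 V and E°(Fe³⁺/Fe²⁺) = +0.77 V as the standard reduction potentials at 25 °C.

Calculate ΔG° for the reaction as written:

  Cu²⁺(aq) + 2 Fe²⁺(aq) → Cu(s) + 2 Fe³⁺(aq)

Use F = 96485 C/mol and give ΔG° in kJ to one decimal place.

+79.1 kJ

As written, Cu²⁺/Cu is reduced (cathode) and Fe³⁺/Fe²⁺ is oxidised (anode), so E°cell = (+0.36) − (+0.77) = -0.41 V.
Balancing electrons gives n = 2.
ΔG° = −nFE° = −(2)(96485)(-0.41) = 79,118 J = +79.1 kJ.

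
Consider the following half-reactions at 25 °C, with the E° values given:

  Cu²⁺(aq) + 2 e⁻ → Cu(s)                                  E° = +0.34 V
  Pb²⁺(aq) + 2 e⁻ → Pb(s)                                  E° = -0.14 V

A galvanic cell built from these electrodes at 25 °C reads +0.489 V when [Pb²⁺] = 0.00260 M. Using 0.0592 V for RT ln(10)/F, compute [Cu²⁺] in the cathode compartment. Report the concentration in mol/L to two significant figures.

Cu²⁺/Cu is the cathode, Pb²⁺/Pb the anode: E°cell = +0.48 V, n = 2.
Overall reaction: Cu²⁺(aq) + Pb(s) → Cu(s) + Pb²⁺(aq); Q = [Pb²⁺]^1/[Cu²⁺]^1.
From E = E° − (0.0592/n) log Q: log Q = (E° − E)·n/0.0592 = (+0.48 − (+0.489))·2/0.0592 = -0.3041.
So 1·log[Cu²⁺] = 1·log(0.0026) − log Q = -2.5850 − (-0.3041) = -2.2809; [Cu²⁺] = 10^(-2.2809) ≈ 0.0052 M.

0.0052 M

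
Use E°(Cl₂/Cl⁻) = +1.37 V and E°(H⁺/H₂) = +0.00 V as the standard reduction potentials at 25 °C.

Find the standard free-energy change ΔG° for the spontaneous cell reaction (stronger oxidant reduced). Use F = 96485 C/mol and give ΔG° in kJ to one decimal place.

-264.4 kJ

Cl₂/Cl⁻ (E° = +1.37 V) is the cathode; H⁺/H₂ (E° = +0.00 V) is the anode, so E°cell = +1.37 V.
Balancing electrons gives n = 2 (lcm of 2 and 2).
ΔG° = −nFE° = −(2)(96485)(+1.37) = -264,369 J = -264.4 kJ.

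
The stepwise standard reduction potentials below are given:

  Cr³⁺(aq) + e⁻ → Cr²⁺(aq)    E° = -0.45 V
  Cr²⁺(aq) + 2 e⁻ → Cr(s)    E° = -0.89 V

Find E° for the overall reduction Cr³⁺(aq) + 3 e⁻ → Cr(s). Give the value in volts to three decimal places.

Adding the free-energy changes (−nFE°) of the two steps gives −n₃FE°₃ = −n₁FE°₁ − n₂FE°₂.
E°₃ = (1×-0.45 + 2×-0.89) / 3 = (-2.230) / 3 = -0.743 V.

-0.743 V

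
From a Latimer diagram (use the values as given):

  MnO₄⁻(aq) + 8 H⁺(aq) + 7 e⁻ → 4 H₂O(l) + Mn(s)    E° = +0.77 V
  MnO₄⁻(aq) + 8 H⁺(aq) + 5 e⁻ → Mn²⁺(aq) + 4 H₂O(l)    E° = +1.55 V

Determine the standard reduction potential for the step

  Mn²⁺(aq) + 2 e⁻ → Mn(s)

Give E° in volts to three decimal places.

Sequential free energies add, so n₃E°₃ = n₁E°₁ + n₂E°₂.
With n₃ = 7, and the known step contributing 5×(+1.55) V, the unknown satisfies 2·E° = 7×(+0.77) − 5×(+1.55) = -2.360.
E° = -2.360 / 2 = -1.180 V.

-1.180 V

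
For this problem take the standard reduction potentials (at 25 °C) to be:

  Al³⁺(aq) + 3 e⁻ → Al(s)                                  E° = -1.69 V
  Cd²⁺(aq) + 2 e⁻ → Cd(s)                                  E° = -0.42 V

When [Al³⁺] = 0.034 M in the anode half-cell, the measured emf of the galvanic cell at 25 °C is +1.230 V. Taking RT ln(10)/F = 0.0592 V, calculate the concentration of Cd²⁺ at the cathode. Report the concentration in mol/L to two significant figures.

Cd²⁺/Cd is the cathode, Al³⁺/Al the anode: E°cell = +1.27 V, n = 6.
Overall reaction: 3 Cd²⁺(aq) + 2 Al(s) → 3 Cd(s) + 2 Al³⁺(aq); Q = [Al³⁺]^2/[Cd²⁺]^3.
From E = E° − (0.0592/n) log Q: log Q = (E° − E)·n/0.0592 = (+1.27 − (+1.230))·6/0.0592 = 4.0541.
So 3·log[Cd²⁺] = 2·log(0.034) − log Q = -2.9370 − (4.0541) = -6.9911; log[Cd²⁺] = -6.9911 / 3 = -2.3304; [Cd²⁺] = 10^(-2.3304) ≈ 0.0047 M.

0.0047 M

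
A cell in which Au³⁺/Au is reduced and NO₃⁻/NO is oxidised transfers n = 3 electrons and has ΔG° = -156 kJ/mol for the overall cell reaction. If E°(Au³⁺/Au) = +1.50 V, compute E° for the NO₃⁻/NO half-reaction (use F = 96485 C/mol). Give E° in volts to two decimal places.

E°cell = −ΔG°/(nF) = −(-156×10³)/((3)(96485)) = +0.539 V.
Since Au³⁺/Au is the cathode and NO₃⁻/NO the anode, E°cell = E°(Au³⁺/Au) − E°(NO₃⁻/NO).
So E°(NO₃⁻/NO) = E°(Au³⁺/Au) − E°cell = (+1.50) − (+0.539) = +0.96 V.

+0.96 V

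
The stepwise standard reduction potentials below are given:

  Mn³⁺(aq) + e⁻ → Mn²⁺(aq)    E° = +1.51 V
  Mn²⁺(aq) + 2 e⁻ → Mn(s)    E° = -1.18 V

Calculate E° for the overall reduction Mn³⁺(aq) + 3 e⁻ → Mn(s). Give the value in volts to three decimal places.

-0.283 V

Since ΔG° = −nFE° is additive over sequential reductions, n₃E°₃ = n₁E°₁ + n₂E°₂.
E°₃ = (1×+1.51 + 2×-1.18) / 3 = (-0.850) / 3 = -0.283 V.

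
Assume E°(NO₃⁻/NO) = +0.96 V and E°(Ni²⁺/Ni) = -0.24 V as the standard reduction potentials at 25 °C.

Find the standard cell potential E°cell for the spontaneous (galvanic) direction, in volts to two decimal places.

The NO₃⁻/NO couple has the higher reduction potential, so it is the cathode; Ni²⁺/Ni is oxidised at the anode.
E°cell = E°(cathode) − E°(anode) = (+0.96) − (-0.24) = +1.20 V.

+1.20 V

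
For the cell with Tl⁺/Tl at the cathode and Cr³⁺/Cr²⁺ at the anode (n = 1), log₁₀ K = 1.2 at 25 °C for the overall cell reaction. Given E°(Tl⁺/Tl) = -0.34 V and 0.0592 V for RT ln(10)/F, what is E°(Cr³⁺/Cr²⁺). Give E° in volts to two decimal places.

-0.41 V

E°cell = (0.0592/n)·log K = (0.0592/1)(1.2) = +0.071 V.
Since Tl⁺/Tl is the cathode and Cr³⁺/Cr²⁺ the anode, E°cell = E°(Tl⁺/Tl) − E°(Cr³⁺/Cr²⁺).
So E°(Cr³⁺/Cr²⁺) = E°(Tl⁺/Tl) − E°cell = (-0.34) − (+0.071) = -0.41 V.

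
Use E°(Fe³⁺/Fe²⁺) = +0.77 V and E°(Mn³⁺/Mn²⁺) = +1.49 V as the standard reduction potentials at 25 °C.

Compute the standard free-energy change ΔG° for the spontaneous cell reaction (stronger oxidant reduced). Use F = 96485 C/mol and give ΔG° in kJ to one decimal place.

Mn³⁺/Mn²⁺ (E° = +1.49 V) is the cathode; Fe³⁺/Fe²⁺ (E° = +0.77 V) is the anode, so E°cell = +0.72 V.
Balancing electrons gives n = 1 (lcm of 1 and 1).
ΔG° = −nFE° = −(1)(96485)(+0.72) = -69,469 J = -69.5 kJ.

-69.5 kJ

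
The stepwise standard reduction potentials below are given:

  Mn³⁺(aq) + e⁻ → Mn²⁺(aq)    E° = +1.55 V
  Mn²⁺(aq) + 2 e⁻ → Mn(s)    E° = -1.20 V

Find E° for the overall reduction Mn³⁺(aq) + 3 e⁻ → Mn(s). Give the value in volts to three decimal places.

-0.283 V

Standard free energies of sequential steps add: ΔG°₃ = ΔG°₁ + ΔG°₂, so n₃E°₃ = n₁E°₁ + n₂E°₂.
E°₃ = (1×+1.55 + 2×-1.20) / 3 = (-0.850) / 3 = -0.283 V.
E° values themselves are not directly additive — weighting by electron count is essential.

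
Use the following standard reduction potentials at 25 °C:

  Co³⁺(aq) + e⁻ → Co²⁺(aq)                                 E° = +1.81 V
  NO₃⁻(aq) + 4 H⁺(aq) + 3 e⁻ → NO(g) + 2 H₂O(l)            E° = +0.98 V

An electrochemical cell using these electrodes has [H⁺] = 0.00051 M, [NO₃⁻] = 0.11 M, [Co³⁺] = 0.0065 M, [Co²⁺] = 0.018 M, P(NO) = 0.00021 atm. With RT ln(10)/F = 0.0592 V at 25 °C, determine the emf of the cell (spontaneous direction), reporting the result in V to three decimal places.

Co³⁺/Co²⁺ is the cathode (higher E°), NO₃⁻/NO the anode: E°cell = +1.81 − (+0.98) = +0.83 V, n = 3.
Overall: 3 Co³⁺(aq) + NO(g) + 2 H₂O(l) → 3 Co²⁺(aq) + NO₃⁻(aq) + 4 H⁺(aq)
Q = [Co²⁺]^3·[NO₃⁻]·[H⁺]^4 / ([Co³⁺]^3·P(NO)); log Q = -9.123.
E = E° − (0.0592/n) log Q = +0.83 − (0.0592/3)(-9.123) = +1.010 V.

+1.010 V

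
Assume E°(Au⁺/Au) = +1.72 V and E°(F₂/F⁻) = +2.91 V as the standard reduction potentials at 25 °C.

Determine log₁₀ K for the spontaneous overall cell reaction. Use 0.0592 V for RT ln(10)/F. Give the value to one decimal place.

40.2

Cathode: F₂/F⁻; anode: Au⁺/Au. E°cell = +1.19 V, n = 2.
log K = nE°cell / 0.0592 = (2)(+1.19) / 0.0592 = 40.2.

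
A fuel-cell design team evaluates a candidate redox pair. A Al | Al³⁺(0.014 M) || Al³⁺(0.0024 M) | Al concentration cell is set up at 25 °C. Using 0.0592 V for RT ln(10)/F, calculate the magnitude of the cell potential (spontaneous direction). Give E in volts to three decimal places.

+0.015 V

For a concentration cell E°cell = 0. The 0.014 M side is the cathode (reduction is favoured where [Al³⁺] is higher).
With n = 3, E = −(0.0592/3) log([Al³⁺]ₐₙ/[Al³⁺]꜀ₐₜ) = −(0.0592/3) log(0.0024/0.014) = −(0.0592/3)(-0.766) = +0.015 V.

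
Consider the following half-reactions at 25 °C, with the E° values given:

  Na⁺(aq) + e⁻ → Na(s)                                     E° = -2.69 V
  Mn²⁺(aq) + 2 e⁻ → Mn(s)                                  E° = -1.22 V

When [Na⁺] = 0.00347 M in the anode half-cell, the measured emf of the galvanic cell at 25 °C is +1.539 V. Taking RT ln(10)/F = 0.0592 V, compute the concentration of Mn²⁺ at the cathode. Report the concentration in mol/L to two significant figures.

Mn²⁺/Mn is the cathode, Na⁺/Na the anode: E°cell = +1.47 V, n = 2.
Overall reaction: Mn²⁺(aq) + 2 Na(s) → Mn(s) + 2 Na⁺(aq); Q = [Na⁺]^2/[Mn²⁺]^1.
From E = E° − (0.0592/n) log Q: log Q = (E° − E)·n/0.0592 = (+1.47 − (+1.539))·2/0.0592 = -2.3311.
So 1·log[Mn²⁺] = 2·log(0.00347) − log Q = -4.9193 − (-2.3311) = -2.5882; [Mn²⁺] = 10^(-2.5882) ≈ 0.0026 M.

0.0026 M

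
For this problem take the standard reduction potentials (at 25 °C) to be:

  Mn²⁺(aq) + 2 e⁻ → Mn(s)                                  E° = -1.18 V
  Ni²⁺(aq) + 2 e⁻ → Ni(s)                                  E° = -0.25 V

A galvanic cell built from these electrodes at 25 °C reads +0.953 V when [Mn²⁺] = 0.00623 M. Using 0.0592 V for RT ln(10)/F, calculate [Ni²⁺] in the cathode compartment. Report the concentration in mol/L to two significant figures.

Ni²⁺/Ni is the cathode, Mn²⁺/Mn the anode: E°cell = +0.93 V, n = 2.
Overall reaction: Ni²⁺(aq) + Mn(s) → Ni(s) + Mn²⁺(aq); Q = [Mn²⁺]^1/[Ni²⁺]^1.
From E = E° − (0.0592/n) log Q: log Q = (E° − E)·n/0.0592 = (+0.93 − (+0.953))·2/0.0592 = -0.7770.
So 1·log[Ni²⁺] = 1·log(0.00623) − log Q = -2.2055 − (-0.7770) = -1.4285; [Ni²⁺] = 10^(-1.4285) ≈ 0.037 M.

0.037 M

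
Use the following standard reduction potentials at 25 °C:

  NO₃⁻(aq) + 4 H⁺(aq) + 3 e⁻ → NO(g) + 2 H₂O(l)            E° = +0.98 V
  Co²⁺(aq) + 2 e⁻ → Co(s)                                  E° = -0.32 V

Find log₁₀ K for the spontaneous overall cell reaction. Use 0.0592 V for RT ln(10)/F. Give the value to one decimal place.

131.8

Cathode: NO₃⁻/NO; anode: Co²⁺/Co. E°cell = +1.30 V, n = 6.
log K = nE°cell / 0.0592 = (6)(+1.30) / 0.0592 = 131.8.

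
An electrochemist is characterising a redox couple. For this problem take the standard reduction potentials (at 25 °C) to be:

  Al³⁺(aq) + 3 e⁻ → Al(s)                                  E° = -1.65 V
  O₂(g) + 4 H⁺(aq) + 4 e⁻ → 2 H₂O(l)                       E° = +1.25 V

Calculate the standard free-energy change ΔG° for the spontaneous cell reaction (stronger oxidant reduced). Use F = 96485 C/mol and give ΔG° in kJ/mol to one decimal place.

-3357.7 kJ/mol

O₂/H₂O (E° = +1.25 V) is the cathode; Al³⁺/Al (E° = -1.65 V) is the anode, so E°cell = +2.90 V.
Balancing electrons gives n = 12 (lcm of 4 and 3).
ΔG° = −nFE° = −(12)(96485)(+2.90) = -3,357,678 J = -3357.7 kJ/mol.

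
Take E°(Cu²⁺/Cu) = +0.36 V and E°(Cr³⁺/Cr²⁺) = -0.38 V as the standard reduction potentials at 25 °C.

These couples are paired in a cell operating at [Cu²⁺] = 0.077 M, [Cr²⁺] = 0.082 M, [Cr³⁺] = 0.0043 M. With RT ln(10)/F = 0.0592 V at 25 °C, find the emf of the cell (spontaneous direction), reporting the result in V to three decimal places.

Cu²⁺/Cu is the cathode (higher E°), Cr³⁺/Cr²⁺ the anode: E°cell = +0.36 − (-0.38) = +0.74 V, n = 2.
Overall: Cu²⁺(aq) + 2 Cr²⁺(aq) → Cu(s) + 2 Cr³⁺(aq)
Q = [Cr³⁺]^2 / ([Cu²⁺]·[Cr²⁺]^2); log Q = -1.447.
E = E° − (0.0592/n) log Q = +0.74 − (0.0592/2)(-1.447) = +0.783 V.

+0.783 V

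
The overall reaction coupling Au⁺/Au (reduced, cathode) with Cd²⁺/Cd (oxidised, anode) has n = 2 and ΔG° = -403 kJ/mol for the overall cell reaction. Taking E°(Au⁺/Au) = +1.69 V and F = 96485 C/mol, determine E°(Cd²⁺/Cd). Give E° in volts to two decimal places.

-0.40 V

E°cell = −ΔG°/(nF) = −(-403×10³)/((2)(96485)) = +2.088 V.
Since Au⁺/Au is the cathode and Cd²⁺/Cd the anode, E°cell = E°(Au⁺/Au) − E°(Cd²⁺/Cd).
So E°(Cd²⁺/Cd) = E°(Au⁺/Au) − E°cell = (+1.69) − (+2.088) = -0.40 V.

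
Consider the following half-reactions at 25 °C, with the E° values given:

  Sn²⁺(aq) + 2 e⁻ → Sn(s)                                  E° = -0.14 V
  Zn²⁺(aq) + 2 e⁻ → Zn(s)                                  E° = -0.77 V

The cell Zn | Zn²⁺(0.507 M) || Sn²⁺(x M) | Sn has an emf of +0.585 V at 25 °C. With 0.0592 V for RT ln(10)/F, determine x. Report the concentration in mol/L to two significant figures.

Sn²⁺/Sn is the cathode, Zn²⁺/Zn the anode: E°cell = +0.63 V, n = 2.
Overall reaction: Sn²⁺(aq) + Zn(s) → Sn(s) + Zn²⁺(aq); Q = [Zn²⁺]^1/[Sn²⁺]^1.
From E = E° − (0.0592/n) log Q: log Q = (E° − E)·n/0.0592 = (+0.63 − (+0.585))·2/0.0592 = 1.5203.
So 1·log[Sn²⁺] = 1·log(0.507) − log Q = -0.2950 − (1.5203) = -1.8153; [Sn²⁺] = 10^(-1.8153) ≈ 0.015 M.

0.015 M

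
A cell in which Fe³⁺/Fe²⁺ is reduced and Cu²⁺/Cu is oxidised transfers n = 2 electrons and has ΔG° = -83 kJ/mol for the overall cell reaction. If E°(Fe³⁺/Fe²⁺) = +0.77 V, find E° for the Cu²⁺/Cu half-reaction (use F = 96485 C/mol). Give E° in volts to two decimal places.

E°cell = −ΔG°/(nF) = −(-83×10³)/((2)(96485)) = +0.430 V.
Since Fe³⁺/Fe²⁺ is the cathode and Cu²⁺/Cu the anode, E°cell = E°(Fe³⁺/Fe²⁺) − E°(Cu²⁺/Cu).
So E°(Cu²⁺/Cu) = E°(Fe³⁺/Fe²⁺) − E°cell = (+0.77) − (+0.430) = +0.34 V.

+0.34 V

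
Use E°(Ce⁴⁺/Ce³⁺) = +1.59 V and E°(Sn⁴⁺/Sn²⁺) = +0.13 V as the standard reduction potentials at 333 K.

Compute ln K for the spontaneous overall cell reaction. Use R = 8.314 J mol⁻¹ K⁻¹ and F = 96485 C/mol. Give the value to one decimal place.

Cathode: Ce⁴⁺/Ce³⁺; anode: Sn⁴⁺/Sn²⁺. E°cell = (+1.59) − (+0.13) = +1.46 V, with n = 2.
ΔG° = −nFE° = −RT ln K, so ln K = nFE°/(RT) = (2)(96485)(+1.46) / ((8.314)(333)) = 101.763.

101.8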